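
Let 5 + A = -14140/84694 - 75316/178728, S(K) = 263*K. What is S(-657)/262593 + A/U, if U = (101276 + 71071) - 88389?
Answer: -3050281176980849989/4635087884038006164 ≈ -0.65808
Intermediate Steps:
U = 83958 (U = 172347 - 88389 = 83958)
A = -10573996673/1892148654 (A = -5 + (-14140/84694 - 75316/178728) = -5 + (-14140*1/84694 - 75316*1/178728) = -5 + (-7070/42347 - 18829/44682) = -5 - 1113253403/1892148654 = -10573996673/1892148654 ≈ -5.5884)
S(-657)/262593 + A/U = (263*(-657))/262593 - 10573996673/1892148654/83958 = -172791*1/262593 - 10573996673/1892148654*1/83958 = -19199/29177 - 10573996673/158861016692532 = -3050281176980849989/4635087884038006164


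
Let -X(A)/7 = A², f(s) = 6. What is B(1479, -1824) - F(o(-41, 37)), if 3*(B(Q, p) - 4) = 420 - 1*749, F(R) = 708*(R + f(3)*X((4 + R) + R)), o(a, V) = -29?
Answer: 260191807/3 ≈ 8.6731e+7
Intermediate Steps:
X(A) = -7*A²
F(R) = -29736*(4 + 2*R)² + 708*R (F(R) = 708*(R + 6*(-7*((4 + R) + R)²)) = 708*(R + 6*(-7*(4 + 2*R)²)) = 708*(R - 42*(4 + 2*R)²) = -29736*(4 + 2*R)² + 708*R)
B(Q, p) = -317/3 (B(Q, p) = 4 + (420 - 1*749)/3 = 4 + (420 - 749)/3 = 4 + (⅓)*(-329) = 4 - 329/3 = -317/3)
B(1479, -1824) - F(o(-41, 37)) = -317/3 - (-118944*(2 - 29)² + 708*(-29)) = -317/3 - (-118944*(-27)² - 20532) = -317/3 - (-118944*729 - 20532) = -317/3 - (-86710176 - 20532) = -317/3 - 1*(-86730708) = -317/3 + 86730708 = 260191807/3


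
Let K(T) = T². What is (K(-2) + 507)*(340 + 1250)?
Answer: 812490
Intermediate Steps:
(K(-2) + 507)*(340 + 1250) = ((-2)² + 507)*(340 + 1250) = (4 + 507)*1590 = 511*1590 = 812490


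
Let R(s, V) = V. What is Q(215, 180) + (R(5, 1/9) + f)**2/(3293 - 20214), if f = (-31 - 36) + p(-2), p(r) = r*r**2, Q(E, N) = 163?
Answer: 222953687/1370601 ≈ 162.67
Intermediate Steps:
p(r) = r**3
f = -75 (f = (-31 - 36) + (-2)**3 = -67 - 8 = -75)
Q(215, 180) + (R(5, 1/9) + f)**2/(3293 - 20214) = 163 + (1/9 - 75)**2/(3293 - 20214) = 163 + (1/9 - 75)**2/(-16921) = 163 + (-674/9)**2*(-1/16921) = 163 + (454276/81)*(-1/16921) = 163 - 454276/1370601 = 222953687/1370601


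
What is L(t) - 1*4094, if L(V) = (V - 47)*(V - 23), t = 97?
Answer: -394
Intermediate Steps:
L(V) = (-47 + V)*(-23 + V)
L(t) - 1*4094 = (1081 + 97**2 - 70*97) - 1*4094 = (1081 + 9409 - 6790) - 4094 = 3700 - 4094 = -394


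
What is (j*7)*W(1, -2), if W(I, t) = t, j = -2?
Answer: 28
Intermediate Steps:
(j*7)*W(1, -2) = -2*7*(-2) = -14*(-2) = 28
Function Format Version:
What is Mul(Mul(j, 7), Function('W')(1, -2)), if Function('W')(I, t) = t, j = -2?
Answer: 28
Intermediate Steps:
Mul(Mul(j, 7), Function('W')(1, -2)) = Mul(Mul(-2, 7), -2) = Mul(-14, -2) = 28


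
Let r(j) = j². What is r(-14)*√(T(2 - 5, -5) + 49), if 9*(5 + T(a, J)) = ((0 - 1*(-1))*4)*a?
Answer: 1568*√6/3 ≈ 1280.3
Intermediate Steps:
T(a, J) = -5 + 4*a/9 (T(a, J) = -5 + (((0 - 1*(-1))*4)*a)/9 = -5 + (((0 + 1)*4)*a)/9 = -5 + ((1*4)*a)/9 = -5 + (4*a)/9 = -5 + 4*a/9)
r(-14)*√(T(2 - 5, -5) + 49) = (-14)²*√((-5 + 4*(2 - 5)/9) + 49) = 196*√((-5 + (4/9)*(-3)) + 49) = 196*√((-5 - 4/3) + 49) = 196*√(-19/3 + 49) = 196*√(128/3) = 196*(8*√6/3) = 1568*√6/3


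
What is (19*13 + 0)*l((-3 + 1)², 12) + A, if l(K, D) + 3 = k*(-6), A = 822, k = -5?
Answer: 7491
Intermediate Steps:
l(K, D) = 27 (l(K, D) = -3 - 5*(-6) = -3 + 30 = 27)
(19*13 + 0)*l((-3 + 1)², 12) + A = (19*13 + 0)*27 + 822 = (247 + 0)*27 + 822 = 247*27 + 822 = 6669 + 822 = 7491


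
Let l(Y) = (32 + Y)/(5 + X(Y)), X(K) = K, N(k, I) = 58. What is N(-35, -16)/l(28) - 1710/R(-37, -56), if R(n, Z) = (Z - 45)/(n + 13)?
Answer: -378181/1010 ≈ -374.44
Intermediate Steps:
R(n, Z) = (-45 + Z)/(13 + n)
l(Y) = (32 + Y)/(5 + Y)
N(-35, -16)/l(28) - 1710/R(-37, -56) = 58/(((32 + 28)/(5 + 28))) - 1710*(13 - 37)/(-45 - 56) = 58/((60/33)) - 1710/(-101/(-24)) = 58/(((1/33)*60)) - 1710/((-1/24*(-101))) = 58/(20/11) - 1710/101/24 = 58*(11/20) - 1710*24/101 = 319/10 - 41040/101 = -378181/1010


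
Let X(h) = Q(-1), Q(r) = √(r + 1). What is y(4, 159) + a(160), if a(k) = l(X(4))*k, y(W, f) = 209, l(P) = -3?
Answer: -271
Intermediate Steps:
Q(r) = √(1 + r)
X(h) = 0 (X(h) = √(1 - 1) = √0 = 0)
a(k) = -3*k
y(4, 159) + a(160) = 209 - 3*160 = 209 - 480 = -271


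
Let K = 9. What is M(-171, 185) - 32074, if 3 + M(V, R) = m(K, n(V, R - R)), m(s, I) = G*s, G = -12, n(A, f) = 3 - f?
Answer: -32185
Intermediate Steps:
m(s, I) = -12*s
M(V, R) = -111 (M(V, R) = -3 - 12*9 = -3 - 108 = -111)
M(-171, 185) - 32074 = -111 - 32074 = -32185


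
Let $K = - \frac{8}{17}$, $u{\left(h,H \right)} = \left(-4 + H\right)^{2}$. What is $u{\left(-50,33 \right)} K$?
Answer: $- \frac{6728}{17} \approx -395.76$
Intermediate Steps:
$K = - \frac{8}{17}$ ($K = \left(-8\right) \frac{1}{17} = - \frac{8}{17} \approx -0.47059$)
$u{\left(-50,33 \right)} K = \left(-4 + 33\right)^{2} \left(- \frac{8}{17}\right) = 29^{2} \left(- \frac{8}{17}\right) = 841 \left(- \frac{8}{17}\right) = - \frac{6728}{17}$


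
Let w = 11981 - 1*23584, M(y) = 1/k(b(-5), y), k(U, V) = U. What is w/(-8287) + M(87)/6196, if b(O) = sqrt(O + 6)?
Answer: 71900475/51346252 ≈ 1.4003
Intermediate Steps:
b(O) = sqrt(6 + O)
M(y) = 1 (M(y) = 1/(sqrt(6 - 5)) = 1/(sqrt(1)) = 1/1 = 1)
w = -11603 (w = 11981 - 23584 = -11603)
w/(-8287) + M(87)/6196 = -11603/(-8287) + 1/6196 = -11603*(-1/8287) + 1*(1/6196) = 11603/8287 + 1/6196 = 71900475/51346252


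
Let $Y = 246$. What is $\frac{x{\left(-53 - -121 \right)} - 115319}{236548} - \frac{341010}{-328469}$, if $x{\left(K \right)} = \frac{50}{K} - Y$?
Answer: $\frac{111692497735}{203211945416} \approx 0.54964$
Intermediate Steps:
$x{\left(K \right)} = -246 + \frac{50}{K}$ ($x{\left(K \right)} = \frac{50}{K} - 246 = -246 + \frac{50}{K}$)
$\frac{x{\left(-53 - -121 \right)} - 115319}{236548} - \frac{341010}{-328469} = \frac{\left(-246 + \frac{50}{-53 - -121}\right) - 115319}{236548} - \frac{341010}{-328469} = \left(\left(-246 + \frac{50}{-53 + 121}\right) - 115319\right) \frac{1}{236548} - - \frac{341010}{328469} = \left(\left(-246 + \frac{50}{68}\right) - 115319\right) \frac{1}{236548} + \frac{341010}{328469} = \left(\left(-246 + 50 \cdot \frac{1}{68}\right) - 115319\right) \frac{1}{236548} + \frac{341010}{328469} = \left(\left(-246 + \frac{25}{34}\right) - 115319\right) \frac{1}{236548} + \frac{341010}{328469} = \left(- \frac{8339}{34} - 115319\right) \frac{1}{236548} + \frac{341010}{328469} = \left(- \frac{3929185}{34}\right) \frac{1}{236548} + \frac{341010}{328469} = - \frac{302245}{618664} + \frac{341010}{328469} = \frac{111692497735}{203211945416}$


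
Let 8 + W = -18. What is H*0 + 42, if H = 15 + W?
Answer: 42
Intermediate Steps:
W = -26 (W = -8 - 18 = -26)
H = -11 (H = 15 - 26 = -11)
H*0 + 42 = -11*0 + 42 = 0 + 42 = 42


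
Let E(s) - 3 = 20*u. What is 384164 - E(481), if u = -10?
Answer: 384361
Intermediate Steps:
E(s) = -197 (E(s) = 3 + 20*(-10) = 3 - 200 = -197)
384164 - E(481) = 384164 - 1*(-197) = 384164 + 197 = 384361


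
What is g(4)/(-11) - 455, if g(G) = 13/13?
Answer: -5006/11 ≈ -455.09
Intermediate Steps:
g(G) = 1 (g(G) = 13*(1/13) = 1)
g(4)/(-11) - 455 = 1/(-11) - 455 = 1*(-1/11) - 455 = -1/11 - 455 = -5006/11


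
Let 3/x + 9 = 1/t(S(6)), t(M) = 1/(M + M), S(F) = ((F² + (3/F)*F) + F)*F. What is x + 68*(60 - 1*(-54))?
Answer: 1372105/177 ≈ 7752.0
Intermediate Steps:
S(F) = F*(3 + F + F²) (S(F) = ((F² + 3) + F)*F = ((3 + F²) + F)*F = (3 + F + F²)*F = F*(3 + F + F²))
t(M) = 1/(2*M)
x = 1/177 (x = 3/(-9 + 1/(1/(2*((6*(3 + 6 + 6²)))))) = 3/(-9 + 1/(1/(2*((6*(3 + 6 + 36)))))) = 3/(-9 + 1/(1/(2*((6*45))))) = 3/(-9 + 1/((½)/270)) = 3/(-9 + 1/((½)*(1/270))) = 3/(-9 + 1/(1/540)) = 3/(-9 + 540) = 3/531 = 3*(1/531) = 1/177 ≈ 0.0056497)
x + 68*(60 - 1*(-54)) = 1/177 + 68*(60 - 1*(-54)) = 1/177 + 68*(60 + 54) = 1/177 + 68*114 = 1/177 + 7752 = 1372105/177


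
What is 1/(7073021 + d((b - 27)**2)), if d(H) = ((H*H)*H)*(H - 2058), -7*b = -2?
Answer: -5764801/2816766163869108636 ≈ -2.0466e-12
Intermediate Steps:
b = 2/7 (b = -1/7*(-2) = 2/7 ≈ 0.28571)
d(H) = H**3*(-2058 + H) (d(H) = (H**2*H)*(-2058 + H) = H**3*(-2058 + H))
1/(7073021 + d((b - 27)**2)) = 1/(7073021 + ((2/7 - 27)**2)**3*(-2058 + (2/7 - 27)**2)) = 1/(7073021 + ((-187/7)**2)**3*(-2058 + (-187/7)**2)) = 1/(7073021 + (34969/49)**3*(-2058 + 34969/49)) = 1/(7073021 + (42761175875209/117649)*(-65873/49)) = 1/(7073021 - 2816806938427642457/5764801) = 1/(-2816766163869108636/5764801) = -5764801/2816766163869108636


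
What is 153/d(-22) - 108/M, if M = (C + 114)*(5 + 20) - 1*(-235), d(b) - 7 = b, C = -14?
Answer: -5601/547 ≈ -10.239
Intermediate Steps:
d(b) = 7 + b
M = 2735 (M = (-14 + 114)*(5 + 20) - 1*(-235) = 100*25 + 235 = 2500 + 235 = 2735)
153/d(-22) - 108/M = 153/(7 - 22) - 108/2735 = 153/(-15) - 108*1/2735 = 153*(-1/15) - 108/2735 = -51/5 - 108/2735 = -5601/547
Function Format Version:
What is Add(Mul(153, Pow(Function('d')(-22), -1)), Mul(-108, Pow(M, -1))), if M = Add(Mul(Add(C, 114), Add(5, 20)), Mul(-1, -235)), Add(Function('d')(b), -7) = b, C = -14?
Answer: Rational(-5601, 547) ≈ -10.239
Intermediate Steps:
Function('d')(b) = Add(7, b)
M = 2735 (M = Add(Mul(Add(-14, 114), Add(5, 20)), Mul(-1, -235)) = Add(Mul(100, 25), 235) = Add(2500, 235) = 2735)
Add(Mul(153, Pow(Function('d')(-22), -1)), Mul(-108, Pow(M, -1))) = Add(Mul(153, Pow(Add(7, -22), -1)), Mul(-108, Pow(2735, -1))) = Add(Mul(153, Pow(-15, -1)), Mul(-108, Rational(1, 2735))) = Add(Mul(153, Rational(-1, 15)), Rational(-108, 2735)) = Add(Rational(-51, 5), Rational(-108, 2735)) = Rational(-5601, 547)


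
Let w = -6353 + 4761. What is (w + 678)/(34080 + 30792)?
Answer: -457/32436 ≈ -0.014089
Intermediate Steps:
w = -1592
(w + 678)/(34080 + 30792) = (-1592 + 678)/(34080 + 30792) = -914/64872 = -914*1/64872 = -457/32436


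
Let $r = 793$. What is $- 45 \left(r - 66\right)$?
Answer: $-32715$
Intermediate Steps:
$- 45 \left(r - 66\right) = - 45 \left(793 - 66\right) = \left(-45\right) 727 = -32715$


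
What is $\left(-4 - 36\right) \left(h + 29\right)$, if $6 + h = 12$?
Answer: $-1400$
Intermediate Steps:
$h = 6$ ($h = -6 + 12 = 6$)
$\left(-4 - 36\right) \left(h + 29\right) = \left(-4 - 36\right) \left(6 + 29\right) = \left(-40\right) 35 = -1400$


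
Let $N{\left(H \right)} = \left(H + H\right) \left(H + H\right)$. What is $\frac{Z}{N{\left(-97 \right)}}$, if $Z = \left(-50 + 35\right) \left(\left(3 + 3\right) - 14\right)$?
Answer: $\frac{30}{9409} \approx 0.0031884$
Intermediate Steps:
$N{\left(H \right)} = 4 H^{2}$ ($N{\left(H \right)} = 2 H 2 H = 4 H^{2}$)
$Z = 120$ ($Z = - 15 \left(6 - 14\right) = \left(-15\right) \left(-8\right) = 120$)
$\frac{Z}{N{\left(-97 \right)}} = \frac{120}{4 \left(-97\right)^{2}} = \frac{120}{4 \cdot 9409} = \frac{120}{37636} = 120 \cdot \frac{1}{37636} = \frac{30}{9409}$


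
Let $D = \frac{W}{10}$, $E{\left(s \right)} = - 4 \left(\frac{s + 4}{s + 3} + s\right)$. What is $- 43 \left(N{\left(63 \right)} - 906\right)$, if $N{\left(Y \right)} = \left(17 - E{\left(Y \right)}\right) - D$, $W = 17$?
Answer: $\frac{9005533}{330} \approx 27290.0$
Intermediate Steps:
$E{\left(s \right)} = - 4 s - \frac{4 \left(4 + s\right)}{3 + s}$ ($E{\left(s \right)} = - 4 \left(\frac{4 + s}{3 + s} + s\right) = - 4 \left(s + \frac{4 + s}{3 + s}\right) = - 4 s - \frac{4 \left(4 + s\right)}{3 + s}$)
$D = \frac{17}{10} \approx 1.7$
$N{\left(Y \right)} = \frac{153}{10} - \frac{4 \left(-4 - Y^{2} - 4 Y\right)}{3 + Y}$ ($N{\left(Y \right)} = \left(17 - \frac{4 \left(-4 - Y^{2} - 4 Y\right)}{3 + Y}\right) - \frac{17}{10} = \frac{153}{10} - \frac{4 \left(-4 - Y^{2} - 4 Y\right)}{3 + Y}$)
$- 43 \left(N{\left(63 \right)} - 906\right) = - 43 \left(\frac{619 + 40 \cdot 63^{2} + 313 \cdot 63}{10 \left(3 + 63\right)} - 906\right) = - 43 \left(\frac{619 + 40 \cdot 3969 + 19719}{10 \cdot 66} - 906\right) = - 43 \left(\frac{1}{10} \cdot \frac{1}{66} \left(619 + 158760 + 19719\right) - 906\right) = - 43 \left(\frac{1}{10} \cdot \frac{1}{66} \cdot 179098 - 906\right) = - 43 \left(\frac{89549}{330} - 906\right) = \left(-43\right) \left(- \frac{209431}{330}\right) = \frac{9005533}{330}$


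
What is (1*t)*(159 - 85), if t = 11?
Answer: 814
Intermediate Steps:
(1*t)*(159 - 85) = (1*11)*(159 - 85) = 11*74 = 814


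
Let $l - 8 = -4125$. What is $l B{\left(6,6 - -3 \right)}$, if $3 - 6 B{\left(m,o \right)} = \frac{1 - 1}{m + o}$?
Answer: $- \frac{4117}{2} \approx -2058.5$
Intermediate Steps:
$B{\left(m,o \right)} = \frac{1}{2}$ ($B{\left(m,o \right)} = \frac{1}{2} - \frac{\left(1 - 1\right) \frac{1}{m + o}}{6} = \frac{1}{2} - \frac{0 \frac{1}{m + o}}{6} = \frac{1}{2} - 0 = \frac{1}{2} + 0 = \frac{1}{2}$)
$l = -4117$ ($l = 8 - 4125 = -4117$)
$l B{\left(6,6 - -3 \right)} = \left(-4117\right) \frac{1}{2} = - \frac{4117}{2}$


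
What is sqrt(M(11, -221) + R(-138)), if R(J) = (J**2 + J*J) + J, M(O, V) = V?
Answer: sqrt(37729) ≈ 194.24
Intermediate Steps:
R(J) = J + 2*J**2 (R(J) = (J**2 + J**2) + J = 2*J**2 + J = J + 2*J**2)
sqrt(M(11, -221) + R(-138)) = sqrt(-221 - 138*(1 + 2*(-138))) = sqrt(-221 - 138*(1 - 276)) = sqrt(-221 - 138*(-275)) = sqrt(-221 + 37950) = sqrt(37729)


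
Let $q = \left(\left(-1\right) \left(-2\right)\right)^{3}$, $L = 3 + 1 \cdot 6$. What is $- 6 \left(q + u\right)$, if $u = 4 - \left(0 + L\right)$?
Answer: $-18$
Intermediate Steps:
$L = 9$ ($L = 3 + 6 = 9$)
$u = -5$ ($u = 4 - \left(0 + 9\right) = 4 - 9 = -5$)
$q = 8$ ($q = 2^{3} = 8$)
$- 6 \left(q + u\right) = - 6 \left(8 - 5\right) = \left(-6\right) 3 = -18$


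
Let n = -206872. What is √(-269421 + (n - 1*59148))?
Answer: I*√535441 ≈ 731.74*I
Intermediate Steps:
√(-269421 + (n - 1*59148)) = √(-269421 + (-206872 - 1*59148)) = √(-269421 + (-206872 - 59148)) = √(-269421 - 266020) = √(-535441) = I*√535441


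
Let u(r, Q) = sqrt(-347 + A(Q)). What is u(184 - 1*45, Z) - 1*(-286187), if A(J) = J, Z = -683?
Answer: 286187 + I*sqrt(1030) ≈ 2.8619e+5 + 32.094*I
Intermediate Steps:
u(r, Q) = sqrt(-347 + Q)
u(184 - 1*45, Z) - 1*(-286187) = sqrt(-347 - 683) - 1*(-286187) = sqrt(-1030) + 286187 = I*sqrt(1030) + 286187 = 286187 + I*sqrt(1030)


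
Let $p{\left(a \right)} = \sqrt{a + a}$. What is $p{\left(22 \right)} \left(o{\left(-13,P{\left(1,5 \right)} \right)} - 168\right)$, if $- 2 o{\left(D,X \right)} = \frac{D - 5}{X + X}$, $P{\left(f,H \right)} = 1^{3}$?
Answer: $- 327 \sqrt{11} \approx -1084.5$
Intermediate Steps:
$p{\left(a \right)} = \sqrt{2} \sqrt{a}$ ($p{\left(a \right)} = \sqrt{2 a} = \sqrt{2} \sqrt{a}$)
$P{\left(f,H \right)} = 1$
$o{\left(D,X \right)} = - \frac{-5 + D}{4 X}$ ($o{\left(D,X \right)} = - \frac{\left(D - 5\right) \frac{1}{X + X}}{2} = - \frac{\left(-5 + D\right) \frac{1}{2 X}}{2} = - \frac{\frac{1}{2} \frac{1}{X} \left(-5 + D\right)}{2} = - \frac{-5 + D}{4 X}$)
$p{\left(22 \right)} \left(o{\left(-13,P{\left(1,5 \right)} \right)} - 168\right) = \sqrt{2} \sqrt{22} \left(\frac{5 - -13}{4 \cdot 1} - 168\right) = 2 \sqrt{11} \left(\frac{1}{4} \cdot 1 \left(5 + 13\right) - 168\right) = 2 \sqrt{11} \left(\frac{1}{4} \cdot 1 \cdot 18 - 168\right) = 2 \sqrt{11} \left(\frac{9}{2} - 168\right) = 2 \sqrt{11} \left(- \frac{327}{2}\right) = - 327 \sqrt{11}$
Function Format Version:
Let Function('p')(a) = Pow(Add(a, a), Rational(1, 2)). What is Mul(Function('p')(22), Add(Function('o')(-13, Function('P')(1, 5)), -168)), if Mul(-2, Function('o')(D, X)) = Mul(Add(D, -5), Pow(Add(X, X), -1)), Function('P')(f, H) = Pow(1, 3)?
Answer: Mul(-327, Pow(11, Rational(1, 2))) ≈ -1084.5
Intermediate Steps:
Function('p')(a) = Mul(Pow(2, Rational(1, 2)), Pow(a, Rational(1, 2))) (Function('p')(a) = Pow(Mul(2, a), Rational(1, 2)) = Mul(Pow(2, Rational(1, 2)), Pow(a, Rational(1, 2))))
Function('P')(f, H) = 1
Function('o')(D, X) = Mul(Rational(-1, 4), Pow(X, -1), Add(-5, D)) (Function('o')(D, X) = Mul(Rational(-1, 2), Mul(Add(D, -5), Pow(Add(X, X), -1))) = Mul(Rational(-1, 2), Mul(Add(-5, D), Pow(Mul(2, X), -1))) = Mul(Rational(-1, 2), Mul(Add(-5, D), Mul(Rational(1, 2), Pow(X, -1)))) = Mul(Rational(-1, 2), Mul(Rational(1, 2), Pow(X, -1), Add(-5, D))) = Mul(Rational(-1, 4), Pow(X, -1), Add(-5, D)))
Mul(Function('p')(22), Add(Function('o')(-13, Function('P')(1, 5)), -168)) = Mul(Mul(Pow(2, Rational(1, 2)), Pow(22, Rational(1, 2))), Add(Mul(Rational(1, 4), Pow(1, -1), Add(5, Mul(-1, -13))), -168)) = Mul(Mul(2, Pow(11, Rational(1, 2))), Add(Mul(Rational(1, 4), 1, Add(5, 13)), -168)) = Mul(Mul(2, Pow(11, Rational(1, 2))), Add(Mul(Rational(1, 4), 1, 18), -168)) = Mul(Mul(2, Pow(11, Rational(1, 2))), Add(Rational(9, 2), -168)) = Mul(Mul(2, Pow(11, Rational(1, 2))), Rational(-327, 2)) = Mul(-327, Pow(11, Rational(1, 2)))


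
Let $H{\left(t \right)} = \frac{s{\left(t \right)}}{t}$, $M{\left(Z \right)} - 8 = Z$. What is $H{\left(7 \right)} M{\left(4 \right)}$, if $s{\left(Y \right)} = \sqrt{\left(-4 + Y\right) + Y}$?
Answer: $\frac{12 \sqrt{10}}{7} \approx 5.4211$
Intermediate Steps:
$M{\left(Z \right)} = 8 + Z$
$s{\left(Y \right)} = \sqrt{-4 + 2 Y}$
$H{\left(t \right)} = \frac{\sqrt{-4 + 2 t}}{t}$
$H{\left(7 \right)} M{\left(4 \right)} = \frac{\sqrt{-4 + 2 \cdot 7}}{7} \left(8 + 4\right) = \frac{\sqrt{-4 + 14}}{7} \cdot 12 = \frac{\sqrt{10}}{7} \cdot 12 = \frac{12 \sqrt{10}}{7}$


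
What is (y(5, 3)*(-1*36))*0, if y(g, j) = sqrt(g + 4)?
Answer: 0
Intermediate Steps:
y(g, j) = sqrt(4 + g)
(y(5, 3)*(-1*36))*0 = (sqrt(4 + 5)*(-1*36))*0 = (sqrt(9)*(-36))*0 = (3*(-36))*0 = -108*0 = 0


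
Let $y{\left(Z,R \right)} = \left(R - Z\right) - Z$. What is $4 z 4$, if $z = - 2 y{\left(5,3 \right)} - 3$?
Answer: $176$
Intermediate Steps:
$y{\left(Z,R \right)} = R - 2 Z$
$z = 11$ ($z = - 2 \left(3 - 10\right) - 3 = \left(-2\right) \left(-7\right) - 3 = 14 - 3 = 11$)
$4 z 4 = 4 \cdot 11 \cdot 4 = 44 \cdot 4 = 176$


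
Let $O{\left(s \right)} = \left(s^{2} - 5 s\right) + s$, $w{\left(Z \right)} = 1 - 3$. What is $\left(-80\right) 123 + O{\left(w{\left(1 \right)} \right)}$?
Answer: $-9828$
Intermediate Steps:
$w{\left(Z \right)} = -2$ ($w{\left(Z \right)} = 1 - 3 = -2$)
$O{\left(s \right)} = s^{2} - 4 s$
$\left(-80\right) 123 + O{\left(w{\left(1 \right)} \right)} = \left(-80\right) 123 - 2 \left(-4 - 2\right) = -9840 - -12 = -9840 + 12 = -9828$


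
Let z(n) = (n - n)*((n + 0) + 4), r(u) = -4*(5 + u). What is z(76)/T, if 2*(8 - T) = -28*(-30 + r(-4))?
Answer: 0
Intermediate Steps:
r(u) = -20 - 4*u
z(n) = 0 (z(n) = 0*(n + 4) = 0*(4 + n) = 0)
T = -468 (T = 8 - (-14)*(-30 + (-20 - 4*(-4))) = 8 - (-14)*(-30 + (-20 + 16)) = 8 - (-14)*(-30 - 4) = 8 - (-14)*(-34) = 8 - 1/2*952 = 8 - 476 = -468)
z(76)/T = 0/(-468) = 0*(-1/468) = 0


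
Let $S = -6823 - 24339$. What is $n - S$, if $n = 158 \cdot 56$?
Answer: $40010$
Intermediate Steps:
$S = -31162$
$n = 8848$
$n - S = 8848 - -31162 = 8848 + 31162 = 40010$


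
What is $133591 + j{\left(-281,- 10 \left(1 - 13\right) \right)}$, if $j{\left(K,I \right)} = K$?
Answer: $133310$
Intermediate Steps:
$133591 + j{\left(-281,- 10 \left(1 - 13\right) \right)} = 133591 - 281 = 133310$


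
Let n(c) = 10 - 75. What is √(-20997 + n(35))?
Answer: I*√21062 ≈ 145.13*I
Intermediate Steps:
n(c) = -65
√(-20997 + n(35)) = √(-20997 - 65) = √(-21062) = I*√21062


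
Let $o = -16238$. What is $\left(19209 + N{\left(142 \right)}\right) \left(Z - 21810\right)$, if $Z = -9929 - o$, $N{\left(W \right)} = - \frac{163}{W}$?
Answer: $- \frac{42279210015}{142} \approx -2.9774 \cdot 10^{8}$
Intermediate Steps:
$Z = 6309$ ($Z = -9929 - -16238 = -9929 + 16238 = 6309$)
$\left(19209 + N{\left(142 \right)}\right) \left(Z - 21810\right) = \left(19209 - \frac{163}{142}\right) \left(6309 - 21810\right) = \left(19209 - \frac{163}{142}\right) \left(-15501\right) = \frac{2727515}{142} \left(-15501\right) = - \frac{42279210015}{142}$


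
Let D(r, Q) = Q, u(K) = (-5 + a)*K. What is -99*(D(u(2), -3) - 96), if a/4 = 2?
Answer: 9801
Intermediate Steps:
a = 8 (a = 4*2 = 8)
u(K) = 3*K (u(K) = (-5 + 8)*K = 3*K)
-99*(D(u(2), -3) - 96) = -99*(-3 - 96) = -99*(-99) = 9801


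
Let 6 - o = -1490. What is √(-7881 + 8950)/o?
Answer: √1069/1496 ≈ 0.021855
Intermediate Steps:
o = 1496 (o = 6 - 1*(-1490) = 6 + 1490 = 1496)
√(-7881 + 8950)/o = √(-7881 + 8950)/1496 = √1069*(1/1496) = √1069/1496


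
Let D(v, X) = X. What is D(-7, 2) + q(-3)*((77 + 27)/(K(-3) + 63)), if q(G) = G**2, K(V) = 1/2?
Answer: 2126/127 ≈ 16.740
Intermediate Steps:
K(V) = 1/2
D(-7, 2) + q(-3)*((77 + 27)/(K(-3) + 63)) = 2 + (-3)**2*((77 + 27)/(1/2 + 63)) = 2 + 9*(104/(127/2)) = 2 + 9*(104*(2/127)) = 2 + 9*(208/127) = 2 + 1872/127 = 2126/127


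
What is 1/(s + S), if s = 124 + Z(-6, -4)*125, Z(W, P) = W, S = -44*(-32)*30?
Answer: 1/41614 ≈ 2.4030e-5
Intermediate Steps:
S = 42240 (S = 1408*30 = 42240)
s = -626 (s = 124 - 6*125 = 124 - 750 = -626)
1/(s + S) = 1/(-626 + 42240) = 1/41614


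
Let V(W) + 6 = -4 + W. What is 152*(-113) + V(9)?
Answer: -17177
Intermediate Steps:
V(W) = -10 + W (V(W) = -6 + (-4 + W) = -10 + W)
152*(-113) + V(9) = 152*(-113) + (-10 + 9) = -17176 - 1 = -17177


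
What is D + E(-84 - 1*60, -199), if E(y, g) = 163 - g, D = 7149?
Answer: 7511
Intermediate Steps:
D + E(-84 - 1*60, -199) = 7149 + (163 - 1*(-199)) = 7149 + (163 + 199) = 7149 + 362 = 7511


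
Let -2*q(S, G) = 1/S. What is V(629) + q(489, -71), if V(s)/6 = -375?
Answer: -2200501/978 ≈ -2250.0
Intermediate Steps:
V(s) = -2250 (V(s) = 6*(-375) = -2250)
q(S, G) = -1/(2*S)
V(629) + q(489, -71) = -2250 - ½/489 = -2250 - ½*1/489 = -2250 - 1/978 = -2200501/978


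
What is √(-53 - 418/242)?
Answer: I*√6622/11 ≈ 7.3978*I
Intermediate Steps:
√(-53 - 418/242) = √(-53 - 418*1/242) = √(-53 - 19/11) = √(-602/11) = I*√6622/11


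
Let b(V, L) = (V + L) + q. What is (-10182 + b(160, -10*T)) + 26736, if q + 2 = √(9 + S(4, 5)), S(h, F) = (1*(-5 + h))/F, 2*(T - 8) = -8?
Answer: 16672 + 2*√55/5 ≈ 16675.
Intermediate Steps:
T = 4 (T = 8 + (½)*(-8) = 8 - 4 = 4)
S(h, F) = (-5 + h)/F
q = -2 + 2*√55/5 (q = -2 + √(9 + (-5 + 4)/5) = -2 + √(9 + (⅕)*(-1)) = -2 + √(9 - ⅕) = -2 + √(44/5) = -2 + 2*√55/5 ≈ 0.96648)
b(V, L) = -2 + L + V + 2*√55/5 (b(V, L) = (V + L) + (-2 + 2*√55/5) = (L + V) + (-2 + 2*√55/5) = -2 + L + V + 2*√55/5)
(-10182 + b(160, -10*T)) + 26736 = (-10182 + (-2 - 10*4 + 160 + 2*√55/5)) + 26736 = (-10182 + (-2 - 40 + 160 + 2*√55/5)) + 26736 = (-10182 + (118 + 2*√55/5)) + 26736 = (-10064 + 2*√55/5) + 26736 = 16672 + 2*√55/5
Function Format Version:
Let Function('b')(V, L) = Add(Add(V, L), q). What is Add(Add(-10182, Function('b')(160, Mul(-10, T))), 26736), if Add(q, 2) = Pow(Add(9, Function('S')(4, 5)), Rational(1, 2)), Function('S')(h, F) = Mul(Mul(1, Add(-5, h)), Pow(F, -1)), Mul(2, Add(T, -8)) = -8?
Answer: Add(16672, Mul(Rational(2, 5), Pow(55, Rational(1, 2)))) ≈ 16675.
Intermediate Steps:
T = 4 (T = Add(8, Mul(Rational(1, 2), -8)) = Add(8, -4) = 4)
Function('S')(h, F) = Mul(Pow(F, -1), Add(-5, h)) (Function('S')(h, F) = Mul(Add(-5, h), Pow(F, -1)) = Mul(Pow(F, -1), Add(-5, h)))
q = Add(-2, Mul(Rational(2, 5), Pow(55, Rational(1, 2)))) (q = Add(-2, Pow(Add(9, Mul(Pow(5, -1), Add(-5, 4))), Rational(1, 2))) = Add(-2, Pow(Add(9, Mul(Rational(1, 5), -1)), Rational(1, 2))) = Add(-2, Pow(Add(9, Rational(-1, 5)), Rational(1, 2))) = Add(-2, Pow(Rational(44, 5), Rational(1, 2))) = Add(-2, Mul(Rational(2, 5), Pow(55, Rational(1, 2)))) ≈ 0.96648)
Function('b')(V, L) = Add(-2, L, V, Mul(Rational(2, 5), Pow(55, Rational(1, 2)))) (Function('b')(V, L) = Add(Add(V, L), Add(-2, Mul(Rational(2, 5), Pow(55, Rational(1, 2))))) = Add(Add(L, V), Add(-2, Mul(Rational(2, 5), Pow(55, Rational(1, 2))))) = Add(-2, L, V, Mul(Rational(2, 5), Pow(55, Rational(1, 2)))))
Add(Add(-10182, Function('b')(160, Mul(-10, T))), 26736) = Add(Add(-10182, Add(-2, Mul(-10, 4), 160, Mul(Rational(2, 5), Pow(55, Rational(1, 2))))), 26736) = Add(Add(-10182, Add(-2, -40, 160, Mul(Rational(2, 5), Pow(55, Rational(1, 2))))), 26736) = Add(Add(-10182, Add(118, Mul(Rational(2, 5), Pow(55, Rational(1, 2))))), 26736) = Add(Add(-10064, Mul(Rational(2, 5), Pow(55, Rational(1, 2)))), 26736) = Add(16672, Mul(Rational(2, 5), Pow(55, Rational(1, 2))))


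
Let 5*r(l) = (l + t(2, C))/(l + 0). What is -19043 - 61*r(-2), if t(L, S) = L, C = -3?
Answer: -19043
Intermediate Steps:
r(l) = (2 + l)/(5*l) (r(l) = ((l + 2)/(l + 0))/5 = ((2 + l)/l)/5 = (2 + l)/(5*l))
-19043 - 61*r(-2) = -19043 - 61*(2 - 2)/(5*(-2)) = -19043 - 61*(-1)*0/(5*2) = -19043 - 61*0 = -19043 + 0 = -19043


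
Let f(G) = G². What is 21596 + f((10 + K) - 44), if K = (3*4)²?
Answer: 33696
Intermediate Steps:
K = 144 (K = 12² = 144)
21596 + f((10 + K) - 44) = 21596 + ((10 + 144) - 44)² = 21596 + (154 - 44)² = 21596 + 110² = 21596 + 12100 = 33696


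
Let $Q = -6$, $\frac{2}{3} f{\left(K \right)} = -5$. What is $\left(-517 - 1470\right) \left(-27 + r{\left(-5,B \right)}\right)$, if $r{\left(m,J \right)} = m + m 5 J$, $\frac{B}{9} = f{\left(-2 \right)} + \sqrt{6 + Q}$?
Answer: $- \frac{6578957}{2} \approx -3.2895 \cdot 10^{6}$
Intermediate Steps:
$f{\left(K \right)} = - \frac{15}{2}$ ($f{\left(K \right)} = \frac{3}{2} \left(-5\right) = - \frac{15}{2}$)
$B = - \frac{135}{2}$ ($B = 9 \left(- \frac{15}{2} + \sqrt{6 - 6}\right) = 9 \left(- \frac{15}{2} + \sqrt{0}\right) = 9 \left(- \frac{15}{2} + 0\right) = 9 \left(- \frac{15}{2}\right) = - \frac{135}{2} \approx -67.5$)
$r{\left(m,J \right)} = m + 5 J m$ ($r{\left(m,J \right)} = m + 5 m J = m + 5 J m$)
$\left(-517 - 1470\right) \left(-27 + r{\left(-5,B \right)}\right) = \left(-517 - 1470\right) \left(-27 - 5 \left(1 + 5 \left(- \frac{135}{2}\right)\right)\right) = - 1987 \left(-27 - 5 \left(1 - \frac{675}{2}\right)\right) = - 1987 \left(-27 - - \frac{3365}{2}\right) = - 1987 \left(-27 + \frac{3365}{2}\right) = \left(-1987\right) \frac{3311}{2} = - \frac{6578957}{2}$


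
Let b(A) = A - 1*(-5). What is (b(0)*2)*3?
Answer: 30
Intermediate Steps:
b(A) = 5 + A (b(A) = A + 5 = 5 + A)
(b(0)*2)*3 = ((5 + 0)*2)*3 = (5*2)*3 = 10*3 = 30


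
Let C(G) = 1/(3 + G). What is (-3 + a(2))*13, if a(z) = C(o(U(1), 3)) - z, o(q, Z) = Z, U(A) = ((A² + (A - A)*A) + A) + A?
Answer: -377/6 ≈ -62.833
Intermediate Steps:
U(A) = A² + 2*A (U(A) = ((A² + 0*A) + A) + A = ((A² + 0) + A) + A = (A² + A) + A = (A + A²) + A = A² + 2*A)
a(z) = ⅙ - z (a(z) = 1/(3 + 3) - z = 1/6 - z = ⅙ - z)
(-3 + a(2))*13 = (-3 + (⅙ - 1*2))*13 = (-3 + (⅙ - 2))*13 = (-3 - 11/6)*13 = -29/6*13 = -377/6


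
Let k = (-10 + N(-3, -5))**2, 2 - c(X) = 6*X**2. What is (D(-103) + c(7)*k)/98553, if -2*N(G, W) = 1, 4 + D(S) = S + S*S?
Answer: -21691/98553 ≈ -0.22009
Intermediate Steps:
D(S) = -4 + S + S**2 (D(S) = -4 + (S + S*S) = -4 + (S + S**2) = -4 + S + S**2)
c(X) = 2 - 6*X**2
N(G, W) = -1/2 (N(G, W) = -1/2*1 = -1/2)
k = 441/4 (k = (-10 - 1/2)**2 = (-21/2)**2 = 441/4 ≈ 110.25)
(D(-103) + c(7)*k)/98553 = ((-4 - 103 + (-103)**2) + (2 - 6*7**2)*(441/4))/98553 = ((-4 - 103 + 10609) + (2 - 6*49)*(441/4))*(1/98553) = (10502 + (2 - 294)*(441/4))*(1/98553) = (10502 - 292*441/4)*(1/98553) = (10502 - 32193)*(1/98553) = -21691*1/98553 = -21691/98553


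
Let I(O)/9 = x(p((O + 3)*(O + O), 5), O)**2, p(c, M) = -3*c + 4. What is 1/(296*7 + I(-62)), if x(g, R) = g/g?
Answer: 1/2081 ≈ 0.00048054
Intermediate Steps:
p(c, M) = 4 - 3*c
x(g, R) = 1
I(O) = 9 (I(O) = 9*1**2 = 9*1 = 9)
1/(296*7 + I(-62)) = 1/(296*7 + 9) = 1/(2072 + 9) = 1/2081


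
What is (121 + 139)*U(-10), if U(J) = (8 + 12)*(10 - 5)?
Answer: 26000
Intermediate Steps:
U(J) = 100 (U(J) = 20*5 = 100)
(121 + 139)*U(-10) = (121 + 139)*100 = 260*100 = 26000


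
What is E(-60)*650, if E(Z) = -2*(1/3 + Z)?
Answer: 232700/3 ≈ 77567.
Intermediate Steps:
E(Z) = -⅔ - 2*Z (E(Z) = -2*(⅓ + Z) = -⅔ - 2*Z)
E(-60)*650 = (-⅔ - 2*(-60))*650 = (-⅔ + 120)*650 = (358/3)*650 = 232700/3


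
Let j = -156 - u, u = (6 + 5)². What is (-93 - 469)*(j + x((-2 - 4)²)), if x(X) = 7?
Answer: 151740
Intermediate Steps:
u = 121 (u = 11² = 121)
j = -277 (j = -156 - 1*121 = -156 - 121 = -277)
(-93 - 469)*(j + x((-2 - 4)²)) = (-93 - 469)*(-277 + 7) = -562*(-270) = 151740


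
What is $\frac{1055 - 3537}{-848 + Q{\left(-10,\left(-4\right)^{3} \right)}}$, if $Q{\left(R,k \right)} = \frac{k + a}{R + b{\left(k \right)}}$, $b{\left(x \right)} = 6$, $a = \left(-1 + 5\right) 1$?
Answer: $\frac{146}{49} \approx 2.9796$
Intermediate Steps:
$a = 4$ ($a = 4 \cdot 1 = 4$)
$Q{\left(R,k \right)} = \frac{4 + k}{6 + R}$ ($Q{\left(R,k \right)} = \frac{k + 4}{R + 6} = \frac{4 + k}{6 + R}$)
$\frac{1055 - 3537}{-848 + Q{\left(-10,\left(-4\right)^{3} \right)}} = \frac{1055 - 3537}{-848 + \frac{4 + \left(-4\right)^{3}}{6 - 10}} = - \frac{2482}{-848 + \frac{4 - 64}{-4}} = - \frac{2482}{-848 - -15} = - \frac{2482}{-848 + 15} = - \frac{2482}{-833} = \left(-2482\right) \left(- \frac{1}{833}\right) = \frac{146}{49}$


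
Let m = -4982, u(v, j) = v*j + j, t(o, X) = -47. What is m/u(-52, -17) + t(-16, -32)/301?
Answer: -1540331/260967 ≈ -5.9024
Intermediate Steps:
u(v, j) = j + j*v (u(v, j) = j*v + j = j + j*v)
m/u(-52, -17) + t(-16, -32)/301 = -4982*(-1/(17*(1 - 52))) - 47/301 = -4982/((-17*(-51))) - 47*1/301 = -4982/867 - 47/301 = -1540331/260967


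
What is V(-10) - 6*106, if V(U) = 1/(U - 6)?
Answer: -10177/16 ≈ -636.06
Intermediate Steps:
V(U) = 1/(-6 + U)
V(-10) - 6*106 = 1/(-6 - 10) - 6*106 = 1/(-16) - 636 = -1/16 - 636 = -10177/16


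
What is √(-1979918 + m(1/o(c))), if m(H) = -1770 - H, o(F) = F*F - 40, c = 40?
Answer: I*√1205658979590/780 ≈ 1407.7*I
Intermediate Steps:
o(F) = -40 + F² (o(F) = F² - 40 = -40 + F²)
√(-1979918 + m(1/o(c))) = √(-1979918 + (-1770 - 1/(-40 + 40²))) = √(-1979918 + (-1770 - 1/(-40 + 1600))) = √(-1979918 + (-1770 - 1/1560)) = √(-1979918 - 2761201/1560) = √(-3091433281/1560) = I*√1205658979590/780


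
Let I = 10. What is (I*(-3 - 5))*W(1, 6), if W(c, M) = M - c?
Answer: -400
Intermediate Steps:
(I*(-3 - 5))*W(1, 6) = (10*(-3 - 5))*(6 - 1*1) = (10*(-8))*(6 - 1) = -80*5 = -400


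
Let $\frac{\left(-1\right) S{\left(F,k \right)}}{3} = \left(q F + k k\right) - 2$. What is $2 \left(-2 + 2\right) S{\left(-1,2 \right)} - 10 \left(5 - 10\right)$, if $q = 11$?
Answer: $50$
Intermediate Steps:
$S{\left(F,k \right)} = 6 - 33 F - 3 k^{2}$ ($S{\left(F,k \right)} = - 3 \left(\left(11 F + k k\right) - 2\right) = - 3 \left(\left(11 F + k^{2}\right) - 2\right) = - 3 \left(\left(k^{2} + 11 F\right) - 2\right) = - 3 \left(-2 + k^{2} + 11 F\right) = 6 - 33 F - 3 k^{2}$)
$2 \left(-2 + 2\right) S{\left(-1,2 \right)} - 10 \left(5 - 10\right) = 2 \left(-2 + 2\right) \left(6 - -33 - 3 \cdot 2^{2}\right) - 10 \left(5 - 10\right) = 2 \cdot 0 \left(6 + 33 - 12\right) - -50 = 0 \left(6 + 33 - 12\right) + 50 = 0 \cdot 27 + 50 = 0 + 50 = 50$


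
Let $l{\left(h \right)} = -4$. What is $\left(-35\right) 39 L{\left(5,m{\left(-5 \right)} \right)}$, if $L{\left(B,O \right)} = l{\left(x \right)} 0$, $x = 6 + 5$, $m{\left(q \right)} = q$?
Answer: $0$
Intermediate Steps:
$x = 11$
$L{\left(B,O \right)} = 0$ ($L{\left(B,O \right)} = \left(-4\right) 0 = 0$)
$\left(-35\right) 39 L{\left(5,m{\left(-5 \right)} \right)} = \left(-35\right) 39 \cdot 0 = \left(-1365\right) 0 = 0$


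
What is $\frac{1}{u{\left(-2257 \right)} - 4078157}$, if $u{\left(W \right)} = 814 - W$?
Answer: $- \frac{1}{4075086} \approx -2.4539 \cdot 10^{-7}$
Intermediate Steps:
$\frac{1}{u{\left(-2257 \right)} - 4078157} = \frac{1}{\left(814 - -2257\right) - 4078157} = \frac{1}{\left(814 + 2257\right) - 4078157} = \frac{1}{3071 - 4078157} = \frac{1}{-4075086} = - \frac{1}{4075086}$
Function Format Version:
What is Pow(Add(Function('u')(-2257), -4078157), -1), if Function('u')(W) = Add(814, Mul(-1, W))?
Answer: Rational(-1, 4075086) ≈ -2.4539e-7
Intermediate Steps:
Pow(Add(Function('u')(-2257), -4078157), -1) = Pow(Add(Add(814, Mul(-1, -2257)), -4078157), -1) = Pow(Add(Add(814, 2257), -4078157), -1) = Pow(Add(3071, -4078157), -1) = Pow(-4075086, -1) = Rational(-1, 4075086)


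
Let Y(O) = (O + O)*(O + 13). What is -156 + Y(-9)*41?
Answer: -3108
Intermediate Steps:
Y(O) = 2*O*(13 + O) (Y(O) = (2*O)*(13 + O) = 2*O*(13 + O))
-156 + Y(-9)*41 = -156 + (2*(-9)*(13 - 9))*41 = -156 + (2*(-9)*4)*41 = -156 - 72*41 = -156 - 2952 = -3108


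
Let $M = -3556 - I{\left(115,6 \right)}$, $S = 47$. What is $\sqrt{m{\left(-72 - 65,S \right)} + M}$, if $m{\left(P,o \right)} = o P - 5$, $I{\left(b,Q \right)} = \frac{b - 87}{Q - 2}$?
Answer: $i \sqrt{10007} \approx 100.04 i$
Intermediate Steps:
$I{\left(b,Q \right)} = \frac{-87 + b}{-2 + Q}$
$M = -3563$ ($M = -3556 - \frac{-87 + 115}{-2 + 6} = -3556 - \frac{1}{4} \cdot 28 = -3556 - 7 = -3563$)
$m{\left(P,o \right)} = -5 + P o$ ($m{\left(P,o \right)} = P o - 5 = -5 + P o$)
$\sqrt{m{\left(-72 - 65,S \right)} + M} = \sqrt{\left(-5 + \left(-72 - 65\right) 47\right) - 3563} = \sqrt{\left(-5 - 6439\right) - 3563} = \sqrt{-6444 - 3563} = \sqrt{-10007} = i \sqrt{10007}$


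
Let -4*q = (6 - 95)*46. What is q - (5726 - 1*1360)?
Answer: -6685/2 ≈ -3342.5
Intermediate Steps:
q = 2047/2 (q = -(6 - 95)*46/4 = -(-89)*46/4 = -1/4*(-4094) = 2047/2 ≈ 1023.5)
q - (5726 - 1*1360) = 2047/2 - (5726 - 1*1360) = 2047/2 - (5726 - 1360) = 2047/2 - 1*4366 = 2047/2 - 4366 = -6685/2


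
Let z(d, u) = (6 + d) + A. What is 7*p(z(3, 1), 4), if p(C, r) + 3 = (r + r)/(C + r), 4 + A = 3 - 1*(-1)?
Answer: -217/13 ≈ -16.692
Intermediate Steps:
A = 0 (A = -4 + (3 - 1*(-1)) = -4 + (3 + 1) = -4 + 4 = 0)
z(d, u) = 6 + d (z(d, u) = (6 + d) + 0 = 6 + d)
p(C, r) = -3 + 2*r/(C + r) (p(C, r) = -3 + (r + r)/(C + r) = -3 + (2*r)/(C + r) = -3 + 2*r/(C + r))
7*p(z(3, 1), 4) = 7*((-1*4 - 3*(6 + 3))/((6 + 3) + 4)) = 7*((-4 - 3*9)/(9 + 4)) = 7*((-4 - 27)/13) = 7*((1/13)*(-31)) = 7*(-31/13) = -217/13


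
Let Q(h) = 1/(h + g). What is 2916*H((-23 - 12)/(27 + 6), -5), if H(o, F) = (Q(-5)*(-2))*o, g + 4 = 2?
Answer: -9720/11 ≈ -883.64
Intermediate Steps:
g = -2 (g = -4 + 2 = -2)
Q(h) = 1/(-2 + h) (Q(h) = 1/(h - 2) = 1/(-2 + h))
H(o, F) = 2*o/7 (H(o, F) = (-2/(-2 - 5))*o = (-2/(-7))*o = (-⅐*(-2))*o = 2*o/7)
2916*H((-23 - 12)/(27 + 6), -5) = 2916*(2*((-23 - 12)/(27 + 6))/7) = 2916*(2*(-35/33)/7) = 2916*(2*(-35*1/33)/7) = 2916*((2/7)*(-35/33)) = 2916*(-10/33) = -9720/11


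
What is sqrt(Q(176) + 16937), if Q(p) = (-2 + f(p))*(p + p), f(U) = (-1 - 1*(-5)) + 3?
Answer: sqrt(18697) ≈ 136.74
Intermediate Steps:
f(U) = 7 (f(U) = (-1 + 5) + 3 = 4 + 3 = 7)
Q(p) = 10*p (Q(p) = (-2 + 7)*(p + p) = 5*(2*p) = 10*p)
sqrt(Q(176) + 16937) = sqrt(10*176 + 16937) = sqrt(1760 + 16937) = sqrt(18697)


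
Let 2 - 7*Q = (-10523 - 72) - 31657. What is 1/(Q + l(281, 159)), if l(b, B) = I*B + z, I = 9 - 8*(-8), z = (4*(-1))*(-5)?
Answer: 7/123643 ≈ 5.6615e-5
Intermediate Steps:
z = 20 (z = -4*(-5) = 20)
I = 73 (I = 9 + 64 = 73)
Q = 42254/7 (Q = 2/7 - ((-10523 - 72) - 31657)/7 = 2/7 - (-10595 - 31657)/7 = 2/7 - ⅐*(-42252) = 2/7 + 6036 = 42254/7 ≈ 6036.3)
l(b, B) = 20 + 73*B (l(b, B) = 73*B + 20 = 20 + 73*B)
1/(Q + l(281, 159)) = 1/(42254/7 + (20 + 73*159)) = 1/(42254/7 + (20 + 11607)) = 1/(42254/7 + 11627) = 1/(123643/7) = 7/123643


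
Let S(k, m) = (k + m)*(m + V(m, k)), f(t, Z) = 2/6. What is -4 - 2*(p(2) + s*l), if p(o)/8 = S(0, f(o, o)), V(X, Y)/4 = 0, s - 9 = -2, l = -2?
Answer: 200/9 ≈ 22.222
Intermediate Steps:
s = 7 (s = 9 - 2 = 7)
f(t, Z) = 1/3 (f(t, Z) = 2*(1/6) = 1/3)
V(X, Y) = 0 (V(X, Y) = 4*0 = 0)
S(k, m) = m*(k + m) (S(k, m) = (k + m)*(m + 0) = (k + m)*m = m*(k + m))
p(o) = 8/9 (p(o) = 8*((0 + 1/3)/3) = 8*((1/3)*(1/3)) = 8*(1/9) = 8/9)
-4 - 2*(p(2) + s*l) = -4 - 2*(8/9 + 7*(-2)) = -4 - 2*(8/9 - 14) = -4 - 2*(-118/9) = -4 + 236/9 = 200/9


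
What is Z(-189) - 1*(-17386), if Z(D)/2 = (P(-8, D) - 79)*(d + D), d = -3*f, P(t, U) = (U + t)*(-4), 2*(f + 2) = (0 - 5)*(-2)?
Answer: -263378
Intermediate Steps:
f = 3 (f = -2 + ((0 - 5)*(-2))/2 = -2 + (-5*(-2))/2 = -2 + (1/2)*10 = -2 + 5 = 3)
P(t, U) = -4*U - 4*t
d = -9 (d = -3*3 = -9)
Z(D) = 2*(-47 - 4*D)*(-9 + D) (Z(D) = 2*(((-4*D - 4*(-8)) - 79)*(-9 + D)) = 2*(((-4*D + 32) - 79)*(-9 + D)) = 2*(((32 - 4*D) - 79)*(-9 + D)) = 2*((-47 - 4*D)*(-9 + D)) = 2*(-47 - 4*D)*(-9 + D))
Z(-189) - 1*(-17386) = (846 - 22*(-189) - 8*(-189)**2) - 1*(-17386) = (846 + 4158 - 8*35721) + 17386 = (846 + 4158 - 285768) + 17386 = -280764 + 17386 = -263378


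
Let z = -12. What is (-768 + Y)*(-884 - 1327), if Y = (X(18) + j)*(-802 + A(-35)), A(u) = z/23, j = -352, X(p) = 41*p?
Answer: 15791961372/23 ≈ 6.8661e+8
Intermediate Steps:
A(u) = -12/23
Y = -7124788/23 (Y = (41*18 - 352)*(-802 - 12/23) = (738 - 352)*(-18458/23) = 386*(-18458/23) = -7124788/23 ≈ -3.0977e+5)
(-768 + Y)*(-884 - 1327) = (-768 - 7124788/23)*(-884 - 1327) = -7142452/23*(-2211) = 15791961372/23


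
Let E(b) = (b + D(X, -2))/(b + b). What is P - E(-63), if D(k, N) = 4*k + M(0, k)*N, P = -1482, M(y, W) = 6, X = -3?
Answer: -62273/42 ≈ -1482.7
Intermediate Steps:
D(k, N) = 4*k + 6*N
E(b) = (-24 + b)/(2*b) (E(b) = (b + (4*(-3) + 6*(-2)))/(b + b) = (b + (-12 - 12))/((2*b)) = (b - 24)*(1/(2*b)) = (-24 + b)*(1/(2*b)) = (-24 + b)/(2*b))
P - E(-63) = -1482 - (-24 - 63)/(2*(-63)) = -1482 - (-1)*(-87)/(2*63) = -1482 - 1*29/42 = -1482 - 29/42 = -62273/42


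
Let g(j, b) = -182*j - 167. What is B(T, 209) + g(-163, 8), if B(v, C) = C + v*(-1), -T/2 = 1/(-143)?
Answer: 4248242/143 ≈ 29708.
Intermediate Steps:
T = 2/143 (T = -2/(-143) = -2*(-1/143) = 2/143 ≈ 0.013986)
g(j, b) = -167 - 182*j
B(v, C) = C - v
B(T, 209) + g(-163, 8) = (209 - 1*2/143) + (-167 - 182*(-163)) = (209 - 2/143) + (-167 + 29666) = 29885/143 + 29499 = 4248242/143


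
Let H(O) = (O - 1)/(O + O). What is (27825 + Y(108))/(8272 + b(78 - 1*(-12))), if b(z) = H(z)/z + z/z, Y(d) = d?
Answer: 452514600/134022689 ≈ 3.3764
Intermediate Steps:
H(O) = (-1 + O)/(2*O) (H(O) = (-1 + O)/((2*O)) = (-1 + O)*(1/(2*O)) = (-1 + O)/(2*O))
b(z) = 1 + (-1 + z)/(2*z**2) (b(z) = ((-1 + z)/(2*z))/z + z/z = (-1 + z)/(2*z**2) + 1 = 1 + (-1 + z)/(2*z**2))
(27825 + Y(108))/(8272 + b(78 - 1*(-12))) = (27825 + 108)/(8272 + (-1 + (78 - 1*(-12)) + 2*(78 - 1*(-12))**2)/(2*(78 - 1*(-12))**2)) = 27933/(8272 + (-1 + (78 + 12) + 2*(78 + 12)**2)/(2*(78 + 12)**2)) = 27933/(8272 + (1/2)*(-1 + 90 + 2*90**2)/90**2) = 27933/(8272 + (1/2)*(1/8100)*(-1 + 90 + 2*8100)) = 27933/(8272 + (1/2)*(1/8100)*(-1 + 90 + 16200)) = 27933/(8272 + (1/2)*(1/8100)*16289) = 27933/(8272 + 16289/16200) = 27933/(134022689/16200) = 27933*(16200/134022689) = 452514600/134022689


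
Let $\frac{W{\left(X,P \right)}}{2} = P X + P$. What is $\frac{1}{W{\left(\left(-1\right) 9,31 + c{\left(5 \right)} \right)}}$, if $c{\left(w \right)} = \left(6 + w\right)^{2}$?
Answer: $- \frac{1}{2432} \approx -0.00041118$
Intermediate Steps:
$W{\left(X,P \right)} = 2 P + 2 P X$ ($W{\left(X,P \right)} = 2 \left(P X + P\right) = 2 \left(P + P X\right) = 2 P + 2 P X$)
$\frac{1}{W{\left(\left(-1\right) 9,31 + c{\left(5 \right)} \right)}} = \frac{1}{2 \left(31 + \left(6 + 5\right)^{2}\right) \left(1 - 9\right)} = \frac{1}{2 \left(31 + 11^{2}\right) \left(1 - 9\right)} = \frac{1}{2 \left(31 + 121\right) \left(-8\right)} = \frac{1}{2 \cdot 152 \left(-8\right)} = \frac{1}{-2432} = - \frac{1}{2432}$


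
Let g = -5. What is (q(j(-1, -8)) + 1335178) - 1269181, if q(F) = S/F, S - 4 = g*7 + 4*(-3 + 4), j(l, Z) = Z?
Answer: 528003/8 ≈ 66000.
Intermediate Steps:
S = -27 (S = 4 + (-5*7 + 4*(-3 + 4)) = 4 + (-35 + 4*1) = 4 + (-35 + 4) = 4 - 31 = -27)
q(F) = -27/F
(q(j(-1, -8)) + 1335178) - 1269181 = (-27/(-8) + 1335178) - 1269181 = (-27*(-1/8) + 1335178) - 1269181 = (27/8 + 1335178) - 1269181 = 10681451/8 - 1269181 = 528003/8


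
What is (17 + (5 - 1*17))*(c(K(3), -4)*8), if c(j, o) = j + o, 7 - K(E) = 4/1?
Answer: -40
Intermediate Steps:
K(E) = 3 (K(E) = 7 - 4/1 = 7 - 4 = 3)
(17 + (5 - 1*17))*(c(K(3), -4)*8) = (17 + (5 - 1*17))*((3 - 4)*8) = (17 + (5 - 17))*(-1*8) = (17 - 12)*(-8) = 5*(-8) = -40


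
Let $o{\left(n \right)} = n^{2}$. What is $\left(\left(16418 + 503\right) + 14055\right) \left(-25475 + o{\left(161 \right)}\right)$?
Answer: $13815296$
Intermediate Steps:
$\left(\left(16418 + 503\right) + 14055\right) \left(-25475 + o{\left(161 \right)}\right) = \left(\left(16418 + 503\right) + 14055\right) \left(-25475 + 161^{2}\right) = \left(16921 + 14055\right) \left(-25475 + 25921\right) = 30976 \cdot 446 = 13815296$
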